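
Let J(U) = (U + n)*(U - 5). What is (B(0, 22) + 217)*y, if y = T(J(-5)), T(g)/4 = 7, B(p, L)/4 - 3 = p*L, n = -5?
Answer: 6412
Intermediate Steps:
J(U) = (-5 + U)² (J(U) = (U - 5)*(U - 5) = (-5 + U)*(-5 + U) = (-5 + U)²)
B(p, L) = 12 + 4*L*p (B(p, L) = 12 + 4*(p*L) = 12 + 4*(L*p) = 12 + 4*L*p)
T(g) = 28 (T(g) = 4*7 = 28)
y = 28
(B(0, 22) + 217)*y = ((12 + 4*22*0) + 217)*28 = ((12 + 0) + 217)*28 = (12 + 217)*28 = 229*28 = 6412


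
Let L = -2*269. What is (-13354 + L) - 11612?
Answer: -25504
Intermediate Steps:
L = -538
(-13354 + L) - 11612 = (-13354 - 538) - 11612 = -13892 - 11612 = -25504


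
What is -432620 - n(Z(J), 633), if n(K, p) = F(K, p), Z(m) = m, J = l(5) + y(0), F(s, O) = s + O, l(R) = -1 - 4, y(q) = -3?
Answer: -433245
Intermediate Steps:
l(R) = -5
F(s, O) = O + s
J = -8 (J = -5 - 3 = -8)
n(K, p) = K + p (n(K, p) = p + K = K + p)
-432620 - n(Z(J), 633) = -432620 - (-8 + 633) = -432620 - 1*625 = -432620 - 625 = -433245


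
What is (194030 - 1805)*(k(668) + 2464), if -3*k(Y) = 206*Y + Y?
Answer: -8386392300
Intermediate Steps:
k(Y) = -69*Y (k(Y) = -(206*Y + Y)/3 = -69*Y)
(194030 - 1805)*(k(668) + 2464) = (194030 - 1805)*(-69*668 + 2464) = 192225*(-46092 + 2464) = 192225*(-43628) = -8386392300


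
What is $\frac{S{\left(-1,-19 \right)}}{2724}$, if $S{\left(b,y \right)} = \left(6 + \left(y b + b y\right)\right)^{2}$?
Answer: $\frac{484}{681} \approx 0.71072$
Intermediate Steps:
$S{\left(b,y \right)} = \left(6 + 2 b y\right)^{2}$ ($S{\left(b,y \right)} = \left(6 + \left(b y + b y\right)\right)^{2} = \left(6 + 2 b y\right)^{2}$)
$\frac{S{\left(-1,-19 \right)}}{2724} = \frac{4 \left(3 - -19\right)^{2}}{2724} = 4 \left(3 + 19\right)^{2} \cdot \frac{1}{2724} = 4 \cdot 22^{2} \cdot \frac{1}{2724} = 4 \cdot 484 \cdot \frac{1}{2724} = 1936 \cdot \frac{1}{2724} = \frac{484}{681}$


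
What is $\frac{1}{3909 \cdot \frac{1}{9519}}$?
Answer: $\frac{3173}{1303} \approx 2.4352$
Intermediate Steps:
$\frac{1}{3909 \cdot \frac{1}{9519}} = \frac{1}{\frac{1303}{3173}} = \frac{3173}{1303}$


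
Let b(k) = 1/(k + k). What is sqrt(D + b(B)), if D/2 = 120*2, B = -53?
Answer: sqrt(5393174)/106 ≈ 21.909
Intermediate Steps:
b(k) = 1/(2*k)
D = 480 (D = 2*(120*2) = 2*240 = 480)
sqrt(D + b(B)) = sqrt(480 + (1/2)/(-53)) = sqrt(480 + (1/2)*(-1/53)) = sqrt(480 - 1/106) = sqrt(50879/106) = sqrt(5393174)/106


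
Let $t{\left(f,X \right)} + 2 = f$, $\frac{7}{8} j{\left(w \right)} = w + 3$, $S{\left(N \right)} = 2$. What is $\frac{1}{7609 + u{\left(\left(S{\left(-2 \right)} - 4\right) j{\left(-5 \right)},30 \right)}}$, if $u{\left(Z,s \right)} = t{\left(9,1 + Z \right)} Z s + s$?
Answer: $\frac{1}{8599} \approx 0.00011629$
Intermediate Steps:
$j{\left(w \right)} = \frac{24}{7} + \frac{8 w}{7}$ ($j{\left(w \right)} = \frac{8 \left(w + 3\right)}{7} = \frac{8 \left(3 + w\right)}{7} = \frac{24}{7} + \frac{8 w}{7}$)
$t{\left(f,X \right)} = -2 + f$
$u{\left(Z,s \right)} = s + 7 Z s$ ($u{\left(Z,s \right)} = \left(-2 + 9\right) Z s + s = 7 Z s + s = s + 7 Z s$)
$\frac{1}{7609 + u{\left(\left(S{\left(-2 \right)} - 4\right) j{\left(-5 \right)},30 \right)}} = \frac{1}{7609 + 30 \left(1 + 7 \left(2 - 4\right) \left(\frac{24}{7} + \frac{8}{7} \left(-5\right)\right)\right)} = \frac{1}{7609 + 30 \left(1 + 7 \left(- 2 \left(\frac{24}{7} - \frac{40}{7}\right)\right)\right)} = \frac{1}{7609 + 30 \left(1 + 7 \left(\left(-2\right) \left(- \frac{16}{7}\right)\right)\right)} = \frac{1}{7609 + 30 \left(1 + 7 \cdot \frac{32}{7}\right)} = \frac{1}{7609 + 30 \left(1 + 32\right)} = \frac{1}{7609 + 30 \cdot 33} = \frac{1}{7609 + 990} = \frac{1}{8599}$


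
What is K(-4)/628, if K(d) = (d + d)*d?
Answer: 8/157 ≈ 0.050955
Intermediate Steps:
K(d) = 2*d² (K(d) = (2*d)*d = 2*d²)
K(-4)/628 = (2*(-4)²)/628 = (2*16)*(1/628) = 32*(1/628) = 8/157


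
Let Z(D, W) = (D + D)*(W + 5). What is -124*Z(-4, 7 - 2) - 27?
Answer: 9893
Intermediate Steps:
Z(D, W) = 2*D*(5 + W) (Z(D, W) = (2*D)*(5 + W) = 2*D*(5 + W))
-124*Z(-4, 7 - 2) - 27 = -248*(-4)*(5 + (7 - 2)) - 27 = -248*(-4)*(5 + 5) - 27 = -248*(-4)*10 - 27 = -124*(-80) - 27 = 9920 - 27 = 9893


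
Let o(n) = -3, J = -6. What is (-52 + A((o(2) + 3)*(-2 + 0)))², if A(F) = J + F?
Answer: 3364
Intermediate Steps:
A(F) = -6 + F
(-52 + A((o(2) + 3)*(-2 + 0)))² = (-52 + (-6 + (-3 + 3)*(-2 + 0)))² = (-52 + (-6 + 0*(-2)))² = (-52 + (-6 + 0))² = (-52 - 6)² = (-58)² = 3364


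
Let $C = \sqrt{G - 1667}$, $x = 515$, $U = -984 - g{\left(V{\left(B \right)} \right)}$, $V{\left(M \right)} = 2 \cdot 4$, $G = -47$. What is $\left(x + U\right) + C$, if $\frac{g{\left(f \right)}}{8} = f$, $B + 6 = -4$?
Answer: $-533 + i \sqrt{1714} \approx -533.0 + 41.401 i$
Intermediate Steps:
$B = -10$ ($B = -6 - 4 = -10$)
$V{\left(M \right)} = 8$
$g{\left(f \right)} = 8 f$
$U = -1048$ ($U = -984 - 8 \cdot 8 = -984 - 64 = -1048$)
$C = i \sqrt{1714}$ ($C = \sqrt{-47 - 1667} = \sqrt{-1714} = i \sqrt{1714} \approx 41.401 i$)
$\left(x + U\right) + C = \left(515 - 1048\right) + i \sqrt{1714} = -533 + i \sqrt{1714}$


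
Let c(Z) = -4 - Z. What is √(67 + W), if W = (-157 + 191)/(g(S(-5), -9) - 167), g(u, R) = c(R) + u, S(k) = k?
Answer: √1862885/167 ≈ 8.1729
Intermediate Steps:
g(u, R) = -4 + u - R (g(u, R) = (-4 - R) + u = -4 + u - R)
W = -34/167 (W = (-157 + 191)/((-4 - 5 - 1*(-9)) - 167) = 34/((-4 - 5 + 9) - 167) = 34/(0 - 167) = 34/(-167) = 34*(-1/167) = -34/167 ≈ -0.20359)
√(67 + W) = √(67 - 34/167) = √(11155/167) = √1862885/167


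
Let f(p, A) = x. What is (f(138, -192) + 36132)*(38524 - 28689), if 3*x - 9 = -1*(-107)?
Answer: 1067215520/3 ≈ 3.5574e+8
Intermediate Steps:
x = 116/3 (x = 3 + (-1*(-107))/3 = 3 + (1/3)*107 = 3 + 107/3 = 116/3 ≈ 38.667)
f(p, A) = 116/3
(f(138, -192) + 36132)*(38524 - 28689) = (116/3 + 36132)*(38524 - 28689) = (108512/3)*9835 = 1067215520/3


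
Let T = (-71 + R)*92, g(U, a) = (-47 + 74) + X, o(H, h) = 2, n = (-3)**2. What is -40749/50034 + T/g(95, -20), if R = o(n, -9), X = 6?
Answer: -35440061/183458 ≈ -193.18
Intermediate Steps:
n = 9
R = 2
g(U, a) = 33 (g(U, a) = (-47 + 74) + 6 = 27 + 6 = 33)
T = -6348 (T = (-71 + 2)*92 = -69*92 = -6348)
-40749/50034 + T/g(95, -20) = -40749/50034 - 6348/33 = -40749*1/50034 - 6348*1/33 = -13583/16678 - 2116/11 = -35440061/183458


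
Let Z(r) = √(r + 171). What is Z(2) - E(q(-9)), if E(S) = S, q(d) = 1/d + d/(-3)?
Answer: -26/9 + √173 ≈ 10.264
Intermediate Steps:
q(d) = 1/d - d/3 (q(d) = 1/d + d*(-⅓) = 1/d - d/3)
Z(r) = √(171 + r)
Z(2) - E(q(-9)) = √(171 + 2) - (1/(-9) - ⅓*(-9)) = √173 - (-⅑ + 3) = √173 - 1*26/9 = √173 - 26/9 = -26/9 + √173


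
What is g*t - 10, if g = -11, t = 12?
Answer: -142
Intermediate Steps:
g*t - 10 = -11*12 - 10 = -132 - 10 = -142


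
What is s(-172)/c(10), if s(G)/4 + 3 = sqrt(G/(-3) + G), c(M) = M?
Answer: -6/5 + 4*I*sqrt(258)/15 ≈ -1.2 + 4.2833*I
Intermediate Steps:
s(G) = -12 + 4*sqrt(6)*sqrt(G)/3 (s(G) = -12 + 4*sqrt(G/(-3) + G) = -12 + 4*sqrt(G*(-1/3) + G) = -12 + 4*sqrt(-G/3 + G) = -12 + 4*sqrt(2*G/3) = -12 + 4*(sqrt(6)*sqrt(G)/3) = -12 + 4*sqrt(6)*sqrt(G)/3)
s(-172)/c(10) = (-12 + 4*sqrt(6)*sqrt(-172)/3)/10 = (-12 + 4*sqrt(6)*(2*I*sqrt(43))/3)*(1/10) = (-12 + 8*I*sqrt(258)/3)*(1/10) = -6/5 + 4*I*sqrt(258)/15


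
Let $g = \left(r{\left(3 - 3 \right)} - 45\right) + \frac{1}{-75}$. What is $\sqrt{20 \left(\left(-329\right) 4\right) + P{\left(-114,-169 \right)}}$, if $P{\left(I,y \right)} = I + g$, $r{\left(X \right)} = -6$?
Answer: $\frac{2 i \sqrt{1489782}}{15} \approx 162.74 i$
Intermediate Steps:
$g = - \frac{3826}{75}$ ($g = \left(-6 - 45\right) + \frac{1}{-75} = -51 - \frac{1}{75} = - \frac{3826}{75} \approx -51.013$)
$P{\left(I,y \right)} = - \frac{3826}{75} + I$ ($P{\left(I,y \right)} = I - \frac{3826}{75} = - \frac{3826}{75} + I$)
$\sqrt{20 \left(\left(-329\right) 4\right) + P{\left(-114,-169 \right)}} = \sqrt{20 \left(\left(-329\right) 4\right) - \frac{12376}{75}} = \sqrt{20 \left(-1316\right) - \frac{12376}{75}} = \sqrt{-26320 - \frac{12376}{75}} = \sqrt{- \frac{1986376}{75}} = \frac{2 i \sqrt{1489782}}{15}$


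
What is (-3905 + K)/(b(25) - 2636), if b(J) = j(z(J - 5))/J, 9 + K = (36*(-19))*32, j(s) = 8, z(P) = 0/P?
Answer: 16975/1734 ≈ 9.7895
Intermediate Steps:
z(P) = 0
K = -21897 (K = -9 + (36*(-19))*32 = -9 - 684*32 = -9 - 21888 = -21897)
b(J) = 8/J
(-3905 + K)/(b(25) - 2636) = (-3905 - 21897)/(8/25 - 2636) = -25802/(8*(1/25) - 2636) = -25802/(8/25 - 2636) = -25802/(-65892/25) = -25802*(-25/65892) = 16975/1734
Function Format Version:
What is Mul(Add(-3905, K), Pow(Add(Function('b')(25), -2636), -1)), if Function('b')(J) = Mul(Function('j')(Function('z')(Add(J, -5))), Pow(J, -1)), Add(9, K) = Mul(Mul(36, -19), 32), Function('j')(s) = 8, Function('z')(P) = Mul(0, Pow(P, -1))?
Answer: Rational(16975, 1734) ≈ 9.7895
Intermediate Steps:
Function('z')(P) = 0
K = -21897 (K = Add(-9, Mul(Mul(36, -19), 32)) = Add(-9, Mul(-684, 32)) = Add(-9, -21888) = -21897)
Function('b')(J) = Mul(8, Pow(J, -1))
Mul(Add(-3905, K), Pow(Add(Function('b')(25), -2636), -1)) = Mul(Add(-3905, -21897), Pow(Add(Mul(8, Pow(25, -1)), -2636), -1)) = Mul(-25802, Pow(Add(Mul(8, Rational(1, 25)), -2636), -1)) = Mul(-25802, Pow(Add(Rational(8, 25), -2636), -1)) = Mul(-25802, Pow(Rational(-65892, 25), -1)) = Mul(-25802, Rational(-25, 65892)) = Rational(16975, 1734)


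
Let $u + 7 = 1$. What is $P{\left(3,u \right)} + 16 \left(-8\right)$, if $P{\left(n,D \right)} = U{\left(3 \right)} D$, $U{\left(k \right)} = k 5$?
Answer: $-218$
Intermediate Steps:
$u = -6$ ($u = -7 + 1 = -6$)
$U{\left(k \right)} = 5 k$
$P{\left(n,D \right)} = 15 D$ ($P{\left(n,D \right)} = 5 \cdot 3 D = 15 D$)
$P{\left(3,u \right)} + 16 \left(-8\right) = 15 \left(-6\right) + 16 \left(-8\right) = -90 - 128 = -218$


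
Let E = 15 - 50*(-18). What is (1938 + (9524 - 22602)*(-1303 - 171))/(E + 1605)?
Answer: 275413/36 ≈ 7650.4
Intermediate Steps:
E = 915 (E = 15 + 900 = 915)
(1938 + (9524 - 22602)*(-1303 - 171))/(E + 1605) = (1938 + (9524 - 22602)*(-1303 - 171))/(915 + 1605) = (1938 - 13078*(-1474))/2520 = (1938 + 19276972)*(1/2520) = 19278910*(1/2520) = 275413/36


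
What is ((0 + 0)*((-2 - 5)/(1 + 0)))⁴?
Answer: 0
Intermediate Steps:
((0 + 0)*((-2 - 5)/(1 + 0)))⁴ = (0*(-7/1))⁴ = (0*(-7*1))⁴ = (0*(-7))⁴ = 0⁴ = 0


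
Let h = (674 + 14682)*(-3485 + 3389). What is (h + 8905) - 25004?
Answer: -1490275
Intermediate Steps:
h = -1474176 (h = 15356*(-96) = -1474176)
(h + 8905) - 25004 = (-1474176 + 8905) - 25004 = -1465271 - 25004 = -1490275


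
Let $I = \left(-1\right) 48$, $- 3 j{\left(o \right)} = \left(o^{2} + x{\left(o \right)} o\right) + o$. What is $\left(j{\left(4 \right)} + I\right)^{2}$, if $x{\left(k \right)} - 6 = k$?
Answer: $4624$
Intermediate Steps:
$x{\left(k \right)} = 6 + k$
$j{\left(o \right)} = - \frac{o}{3} - \frac{o^{2}}{3} - \frac{o \left(6 + o\right)}{3}$ ($j{\left(o \right)} = - \frac{\left(o^{2} + \left(6 + o\right) o\right) + o}{3} = - \frac{\left(o^{2} + o \left(6 + o\right)\right) + o}{3} = - \frac{o + o^{2} + o \left(6 + o\right)}{3} = - \frac{o}{3} - \frac{o^{2}}{3} - \frac{o \left(6 + o\right)}{3}$)
$I = -48$
$\left(j{\left(4 \right)} + I\right)^{2} = \left(\left(- \frac{1}{3}\right) 4 \left(7 + 2 \cdot 4\right) - 48\right)^{2} = \left(\left(- \frac{1}{3}\right) 4 \left(7 + 8\right) - 48\right)^{2} = \left(\left(- \frac{1}{3}\right) 4 \cdot 15 - 48\right)^{2} = \left(-20 - 48\right)^{2} = \left(-68\right)^{2} = 4624$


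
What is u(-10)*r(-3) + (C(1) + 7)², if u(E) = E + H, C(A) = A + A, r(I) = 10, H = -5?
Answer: -69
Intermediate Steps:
C(A) = 2*A
u(E) = -5 + E (u(E) = E - 5 = -5 + E)
u(-10)*r(-3) + (C(1) + 7)² = (-5 - 10)*10 + (2*1 + 7)² = -15*10 + (2 + 7)² = -150 + 9² = -150 + 81 = -69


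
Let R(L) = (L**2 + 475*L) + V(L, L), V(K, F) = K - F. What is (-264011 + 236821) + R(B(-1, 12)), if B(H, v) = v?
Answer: -21346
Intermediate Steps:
R(L) = L**2 + 475*L (R(L) = (L**2 + 475*L) + (L - L) = (L**2 + 475*L) + 0 = L**2 + 475*L)
(-264011 + 236821) + R(B(-1, 12)) = (-264011 + 236821) + 12*(475 + 12) = -27190 + 12*487 = -27190 + 5844 = -21346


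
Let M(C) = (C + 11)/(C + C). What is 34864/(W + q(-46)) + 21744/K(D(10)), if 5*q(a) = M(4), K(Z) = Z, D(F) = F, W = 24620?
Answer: 2142776296/984815 ≈ 2175.8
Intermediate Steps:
M(C) = (11 + C)/(2*C) (M(C) = (11 + C)/((2*C)) = (11 + C)*(1/(2*C)) = (11 + C)/(2*C))
q(a) = 3/8 (q(a) = ((½)*(11 + 4)/4)/5 = ((½)*(¼)*15)/5 = (⅕)*(15/8) = 3/8)
34864/(W + q(-46)) + 21744/K(D(10)) = 34864/(24620 + 3/8) + 21744/10 = 34864/(196963/8) + 21744*(⅒) = 34864*(8/196963) + 10872/5 = 278912/196963 + 10872/5 = 2142776296/984815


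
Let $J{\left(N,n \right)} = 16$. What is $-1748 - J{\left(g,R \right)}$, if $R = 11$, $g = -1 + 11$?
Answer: $-1764$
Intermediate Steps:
$g = 10$
$-1748 - J{\left(g,R \right)} = -1748 - 16 = -1764$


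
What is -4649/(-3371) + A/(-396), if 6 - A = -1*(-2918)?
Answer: 2914339/333729 ≈ 8.7327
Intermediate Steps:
A = -2912 (A = 6 - (-1)*(-2918) = 6 - 1*2918 = 6 - 2918 = -2912)
-4649/(-3371) + A/(-396) = -4649/(-3371) - 2912/(-396) = -4649*(-1/3371) - 2912*(-1/396) = 4649/3371 + 728/99 = 2914339/333729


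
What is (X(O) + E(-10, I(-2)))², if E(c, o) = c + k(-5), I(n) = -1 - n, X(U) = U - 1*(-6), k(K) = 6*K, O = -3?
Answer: 1369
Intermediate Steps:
X(U) = 6 + U (X(U) = U + 6 = 6 + U)
E(c, o) = -30 + c (E(c, o) = c + 6*(-5) = c - 30 = -30 + c)
(X(O) + E(-10, I(-2)))² = ((6 - 3) + (-30 - 10))² = (3 - 40)² = (-37)² = 1369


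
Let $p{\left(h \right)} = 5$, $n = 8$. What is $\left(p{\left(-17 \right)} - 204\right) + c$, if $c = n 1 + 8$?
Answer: $-183$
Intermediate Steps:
$c = 16$ ($c = 8 \cdot 1 + 8 = 8 + 8 = 16$)
$\left(p{\left(-17 \right)} - 204\right) + c = \left(5 - 204\right) + 16 = -199 + 16 = -183$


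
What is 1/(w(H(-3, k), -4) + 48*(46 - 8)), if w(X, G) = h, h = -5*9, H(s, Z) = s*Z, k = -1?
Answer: 1/1779 ≈ 0.00056211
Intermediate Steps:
H(s, Z) = Z*s
h = -45
w(X, G) = -45
1/(w(H(-3, k), -4) + 48*(46 - 8)) = 1/(-45 + 48*(46 - 8)) = 1/(-45 + 48*38) = 1/(-45 + 1824) = 1/1779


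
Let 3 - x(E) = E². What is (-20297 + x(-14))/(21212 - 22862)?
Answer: 683/55 ≈ 12.418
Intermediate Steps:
x(E) = 3 - E²
(-20297 + x(-14))/(21212 - 22862) = (-20297 + (3 - 1*(-14)²))/(21212 - 22862) = (-20297 + (3 - 1*196))/(-1650) = (-20297 + (3 - 196))*(-1/1650) = (-20297 - 193)*(-1/1650) = -20490*(-1/1650) = 683/55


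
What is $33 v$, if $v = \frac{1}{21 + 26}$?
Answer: $\frac{33}{47} \approx 0.70213$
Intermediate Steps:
$v = \frac{1}{47} \approx 0.021277$
$33 v = 33 \cdot \frac{1}{47} = \frac{33}{47}$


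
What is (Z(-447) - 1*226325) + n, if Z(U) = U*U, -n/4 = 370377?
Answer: -1508024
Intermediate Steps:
n = -1481508 (n = -4*370377 = -1481508)
Z(U) = U²
(Z(-447) - 1*226325) + n = ((-447)² - 1*226325) - 1481508 = (199809 - 226325) - 1481508 = -26516 - 1481508 = -1508024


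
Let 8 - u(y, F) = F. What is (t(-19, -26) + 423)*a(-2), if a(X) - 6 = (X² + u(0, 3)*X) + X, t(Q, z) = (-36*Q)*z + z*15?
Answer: 35502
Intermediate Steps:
u(y, F) = 8 - F
t(Q, z) = 15*z - 36*Q*z (t(Q, z) = -36*Q*z + 15*z = 15*z - 36*Q*z)
a(X) = 6 + X² + 6*X (a(X) = 6 + ((X² + (8 - 1*3)*X) + X) = 6 + ((X² + (8 - 3)*X) + X) = 6 + ((X² + 5*X) + X) = 6 + (X² + 6*X) = 6 + X² + 6*X)
(t(-19, -26) + 423)*a(-2) = (3*(-26)*(5 - 12*(-19)) + 423)*(6 + (-2)² + 6*(-2)) = (3*(-26)*(5 + 228) + 423)*(6 + 4 - 12) = (3*(-26)*233 + 423)*(-2) = (-18174 + 423)*(-2) = -17751*(-2) = 35502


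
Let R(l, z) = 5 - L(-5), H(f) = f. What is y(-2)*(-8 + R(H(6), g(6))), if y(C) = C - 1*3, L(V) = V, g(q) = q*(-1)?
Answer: -10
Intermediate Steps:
g(q) = -q
y(C) = -3 + C (y(C) = C - 3 = -3 + C)
R(l, z) = 10 (R(l, z) = 5 - 1*(-5) = 5 + 5 = 10)
y(-2)*(-8 + R(H(6), g(6))) = (-3 - 2)*(-8 + 10) = -5*2 = -10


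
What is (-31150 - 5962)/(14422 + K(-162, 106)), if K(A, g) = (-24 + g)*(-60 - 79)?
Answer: -4639/378 ≈ -12.272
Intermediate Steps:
K(A, g) = 3336 - 139*g (K(A, g) = (-24 + g)*(-139) = 3336 - 139*g)
(-31150 - 5962)/(14422 + K(-162, 106)) = (-31150 - 5962)/(14422 + (3336 - 139*106)) = -37112/(14422 + (3336 - 14734)) = -37112/(14422 - 11398) = -37112/3024 = -37112*1/3024 = -4639/378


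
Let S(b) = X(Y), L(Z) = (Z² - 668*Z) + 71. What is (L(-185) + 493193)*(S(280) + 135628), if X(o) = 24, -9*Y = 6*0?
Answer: 88318811988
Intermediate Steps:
Y = 0 (Y = -2*0/3 = -⅑*0 = 0)
L(Z) = 71 + Z² - 668*Z
S(b) = 24
(L(-185) + 493193)*(S(280) + 135628) = ((71 + (-185)² - 668*(-185)) + 493193)*(24 + 135628) = ((71 + 34225 + 123580) + 493193)*135652 = (157876 + 493193)*135652 = 651069*135652 = 88318811988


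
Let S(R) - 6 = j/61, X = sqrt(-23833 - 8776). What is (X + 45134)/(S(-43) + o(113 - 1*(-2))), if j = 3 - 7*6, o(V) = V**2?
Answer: 1376587/403526 + 61*I*sqrt(32609)/807052 ≈ 3.4114 + 0.013649*I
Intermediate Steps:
j = -39 (j = 3 - 42 = -39)
X = I*sqrt(32609) (X = sqrt(-32609) = I*sqrt(32609) ≈ 180.58*I)
S(R) = 327/61 (S(R) = 6 - 39/61 = 327/61)
(X + 45134)/(S(-43) + o(113 - 1*(-2))) = (I*sqrt(32609) + 45134)/(327/61 + (113 - 1*(-2))**2) = (45134 + I*sqrt(32609))/(327/61 + (113 + 2)**2) = (45134 + I*sqrt(32609))/(327/61 + 115**2) = (45134 + I*sqrt(32609))/(327/61 + 13225) = (45134 + I*sqrt(32609))/(807052/61) = (45134 + I*sqrt(32609))*(61/807052) = 1376587/403526 + 61*I*sqrt(32609)/807052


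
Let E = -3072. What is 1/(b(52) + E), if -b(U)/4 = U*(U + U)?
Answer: -1/24704 ≈ -4.0479e-5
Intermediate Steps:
b(U) = -8*U² (b(U) = -4*U*(U + U) = -4*U*2*U = -8*U²)
1/(b(52) + E) = 1/(-8*52² - 3072) = 1/(-8*2704 - 3072) = 1/(-21632 - 3072) = 1/(-24704) = -1/24704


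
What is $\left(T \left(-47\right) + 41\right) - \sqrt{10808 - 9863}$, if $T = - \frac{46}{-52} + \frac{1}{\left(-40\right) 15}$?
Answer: $- \frac{3889}{7800} - 3 \sqrt{105} \approx -31.239$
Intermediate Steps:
$T = \frac{6887}{7800}$ ($T = \left(-46\right) \left(- \frac{1}{52}\right) - \frac{1}{600} = \frac{23}{26} - \frac{1}{600} = \frac{6887}{7800} \approx 0.88295$)
$\left(T \left(-47\right) + 41\right) - \sqrt{10808 - 9863} = \left(\frac{6887}{7800} \left(-47\right) + 41\right) - \sqrt{10808 - 9863} = \left(- \frac{323689}{7800} + 41\right) - \sqrt{945} = - \frac{3889}{7800} - 3 \sqrt{105}$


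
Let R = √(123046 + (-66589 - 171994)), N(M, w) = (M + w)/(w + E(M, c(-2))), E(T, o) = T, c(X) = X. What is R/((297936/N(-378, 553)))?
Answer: I*√115537/297936 ≈ 0.0011409*I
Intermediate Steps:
N(M, w) = 1 (N(M, w) = (M + w)/(w + M) = (M + w)/(M + w) = 1)
R = I*√115537 (R = √(123046 - 238583) = √(-115537) = I*√115537 ≈ 339.91*I)
R/((297936/N(-378, 553))) = (I*√115537)/((297936/1)) = (I*√115537)/((297936*1)) = (I*√115537)/297936 = (I*√115537)*(1/297936) = I*√115537/297936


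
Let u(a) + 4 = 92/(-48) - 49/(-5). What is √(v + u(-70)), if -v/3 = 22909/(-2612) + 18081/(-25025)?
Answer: √253973541574038/2801370 ≈ 5.6888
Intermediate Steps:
u(a) = 233/60 (u(a) = -4 + (92/(-48) - 49/(-5)) = -4 + (92*(-1/48) - 49*(-⅕)) = -4 + (-23/12 + 49/5) = -4 + 473/60 = 233/60)
v = 265939413/9337900 (v = -3*(22909/(-2612) + 18081/(-25025)) = -3*(22909*(-1/2612) + 18081*(-1/25025)) = -3*(-22909/2612 - 2583/3575) = -3*(-88646471/9337900) = 265939413/9337900 ≈ 28.480)
√(v + u(-70)) = √(265939413/9337900 + 233/60) = √(453302387/14006850) = √253973541574038/2801370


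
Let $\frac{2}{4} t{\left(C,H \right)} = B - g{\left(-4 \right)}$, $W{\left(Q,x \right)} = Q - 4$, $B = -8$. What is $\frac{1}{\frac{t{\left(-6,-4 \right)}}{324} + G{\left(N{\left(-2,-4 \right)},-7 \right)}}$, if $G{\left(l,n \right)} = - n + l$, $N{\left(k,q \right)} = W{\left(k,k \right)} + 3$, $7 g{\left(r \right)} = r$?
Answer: $\frac{567}{2242} \approx 0.2529$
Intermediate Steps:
$g{\left(r \right)} = \frac{r}{7}$
$W{\left(Q,x \right)} = -4 + Q$ ($W{\left(Q,x \right)} = Q - 4 = -4 + Q$)
$t{\left(C,H \right)} = - \frac{104}{7}$ ($t{\left(C,H \right)} = 2 \left(-8 - \frac{1}{7} \left(-4\right)\right) = 2 \left(-8 - - \frac{4}{7}\right) = 2 \left(-8 + \frac{4}{7}\right) = 2 \left(- \frac{52}{7}\right) = - \frac{104}{7}$)
$N{\left(k,q \right)} = -1 + k$ ($N{\left(k,q \right)} = \left(-4 + k\right) + 3 = -1 + k$)
$G{\left(l,n \right)} = l - n$
$\frac{1}{\frac{t{\left(-6,-4 \right)}}{324} + G{\left(N{\left(-2,-4 \right)},-7 \right)}} = \frac{1}{- \frac{104}{7 \cdot 324} - -4} = \frac{1}{\left(- \frac{104}{7}\right) \frac{1}{324} + \left(-3 + 7\right)} = \frac{1}{- \frac{26}{567} + 4} = \frac{1}{\frac{2242}{567}} = \frac{567}{2242}$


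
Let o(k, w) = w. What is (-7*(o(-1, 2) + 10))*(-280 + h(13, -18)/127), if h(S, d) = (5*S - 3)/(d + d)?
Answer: 8961554/381 ≈ 23521.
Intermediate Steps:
h(S, d) = (-3 + 5*S)/(2*d) (h(S, d) = (-3 + 5*S)/((2*d)) = (-3 + 5*S)*(1/(2*d)) = (-3 + 5*S)/(2*d))
(-7*(o(-1, 2) + 10))*(-280 + h(13, -18)/127) = (-7*(2 + 10))*(-280 + ((1/2)*(-3 + 5*13)/(-18))/127) = (-7*12)*(-280 + ((1/2)*(-1/18)*(-3 + 65))*(1/127)) = -84*(-280 + ((1/2)*(-1/18)*62)*(1/127)) = -84*(-280 - 31/18*1/127) = -84*(-280 - 31/2286) = -84*(-640111/2286) = 8961554/381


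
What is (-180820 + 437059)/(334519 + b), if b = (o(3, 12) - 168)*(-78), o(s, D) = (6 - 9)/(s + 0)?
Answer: 256239/347701 ≈ 0.73695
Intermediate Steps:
o(s, D) = -3/s
b = 13182 (b = (-3/3 - 168)*(-78) = (-3*⅓ - 168)*(-78) = (-1 - 168)*(-78) = -169*(-78) = 13182)
(-180820 + 437059)/(334519 + b) = (-180820 + 437059)/(334519 + 13182) = 256239/347701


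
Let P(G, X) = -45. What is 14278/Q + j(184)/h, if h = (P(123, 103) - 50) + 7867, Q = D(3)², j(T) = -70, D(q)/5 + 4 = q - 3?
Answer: 13867577/388600 ≈ 35.686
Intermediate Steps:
D(q) = -35 + 5*q (D(q) = -20 + 5*(q - 3) = -20 + 5*(-3 + q) = -20 + (-15 + 5*q) = -35 + 5*q)
Q = 400 (Q = (-35 + 5*3)² = (-35 + 15)² = (-20)² = 400)
h = 7772 (h = (-45 - 50) + 7867 = -95 + 7867 = 7772)
14278/Q + j(184)/h = 14278/400 - 70/7772 = 14278*(1/400) - 70*1/7772 = 7139/200 - 35/3886 = 13867577/388600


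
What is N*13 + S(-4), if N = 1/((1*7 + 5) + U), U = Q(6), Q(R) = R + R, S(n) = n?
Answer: -83/24 ≈ -3.4583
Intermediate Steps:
Q(R) = 2*R
U = 12 (U = 2*6 = 12)
N = 1/24 (N = 1/((1*7 + 5) + 12) = 1/((7 + 5) + 12) = 1/(12 + 12) = 1/24 ≈ 0.041667)
N*13 + S(-4) = (1/24)*13 - 4 = 13/24 - 4 = -83/24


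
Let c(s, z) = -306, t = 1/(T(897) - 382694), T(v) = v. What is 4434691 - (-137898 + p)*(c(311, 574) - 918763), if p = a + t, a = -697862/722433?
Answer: -34956184127040609645214/275822752101 ≈ -1.2673e+11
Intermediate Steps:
a = -697862/722433 (a = -697862*1/722433 = -697862/722433 ≈ -0.96599)
t = -1/381797 (t = 1/(897 - 382694) = 1/(-381797) = -1/381797 ≈ -2.6192e-6)
p = -266442340447/275822752101 (p = -697862/722433 - 1/381797 = -266442340447/275822752101 ≈ -0.96599)
4434691 - (-137898 + p)*(c(311, 574) - 918763) = 4434691 - (-137898 - 266442340447/275822752101)*(-306 - 918763) = 4434691 - (-38035672311564145)*(-919069)/275822752101 = 4434691 - 1*34957407315716947181005/275822752101 = 4434691 - 34957407315716947181005/275822752101 = -34956184127040609645214/275822752101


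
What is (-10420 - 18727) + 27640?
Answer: -1507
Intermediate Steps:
(-10420 - 18727) + 27640 = -29147 + 27640 = -1507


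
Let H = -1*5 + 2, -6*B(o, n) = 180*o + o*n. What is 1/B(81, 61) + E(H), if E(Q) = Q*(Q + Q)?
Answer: 117124/6507 ≈ 18.000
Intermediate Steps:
B(o, n) = -30*o - n*o/6 (B(o, n) = -(180*o + o*n)/6 = -(180*o + n*o)/6 = -30*o - n*o/6)
H = -3 (H = -5 + 2 = -3)
E(Q) = 2*Q² (E(Q) = Q*(2*Q) = 2*Q²)
1/B(81, 61) + E(H) = 1/(-⅙*81*(180 + 61)) + 2*(-3)² = 1/(-⅙*81*241) + 2*9 = 1/(-6507/2) + 18 = -2/6507 + 18 = 117124/6507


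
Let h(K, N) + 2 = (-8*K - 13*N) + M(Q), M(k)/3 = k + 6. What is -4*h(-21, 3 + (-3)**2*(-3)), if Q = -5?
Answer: -1924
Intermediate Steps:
M(k) = 18 + 3*k (M(k) = 3*(k + 6) = 3*(6 + k) = 18 + 3*k)
h(K, N) = 1 - 13*N - 8*K (h(K, N) = -2 + ((-8*K - 13*N) + (18 + 3*(-5))) = -2 + ((-13*N - 8*K) + (18 - 15)) = -2 + ((-13*N - 8*K) + 3) = -2 + (3 - 13*N - 8*K) = 1 - 13*N - 8*K)
-4*h(-21, 3 + (-3)**2*(-3)) = -4*(1 - 13*(3 + (-3)**2*(-3)) - 8*(-21)) = -4*(1 - 13*(3 + 9*(-3)) + 168) = -4*(1 - 13*(3 - 27) + 168) = -4*(1 - 13*(-24) + 168) = -4*(1 + 312 + 168) = -4*481 = -1924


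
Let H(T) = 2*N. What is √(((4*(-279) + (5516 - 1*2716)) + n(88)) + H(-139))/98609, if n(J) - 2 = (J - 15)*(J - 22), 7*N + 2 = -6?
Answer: 2*√79646/690263 ≈ 0.00081771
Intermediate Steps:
N = -8/7 (N = -2/7 + (⅐)*(-6) = -2/7 - 6/7 = -8/7 ≈ -1.1429)
n(J) = 2 + (-22 + J)*(-15 + J) (n(J) = 2 + (J - 15)*(J - 22) = 2 + (-15 + J)*(-22 + J) = 2 + (-22 + J)*(-15 + J))
H(T) = -16/7 (H(T) = 2*(-8/7) = -16/7)
√(((4*(-279) + (5516 - 1*2716)) + n(88)) + H(-139))/98609 = √(((4*(-279) + (5516 - 1*2716)) + (332 + 88² - 37*88)) - 16/7)/98609 = √(((-1116 + (5516 - 2716)) + (332 + 7744 - 3256)) - 16/7)*(1/98609) = √(((-1116 + 2800) + 4820) - 16/7)*(1/98609) = √((1684 + 4820) - 16/7)*(1/98609) = √(6504 - 16/7)*(1/98609) = √(45512/7)*(1/98609) = (2*√79646/7)*(1/98609) = 2*√79646/690263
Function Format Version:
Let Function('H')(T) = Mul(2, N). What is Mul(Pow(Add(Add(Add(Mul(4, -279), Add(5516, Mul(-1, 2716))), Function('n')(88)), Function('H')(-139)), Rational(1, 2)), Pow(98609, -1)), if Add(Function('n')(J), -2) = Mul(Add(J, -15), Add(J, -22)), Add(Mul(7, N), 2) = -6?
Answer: Mul(Rational(2, 690263), Pow(79646, Rational(1, 2))) ≈ 0.00081771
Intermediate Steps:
N = Rational(-8, 7) (N = Add(Rational(-2, 7), Mul(Rational(1, 7), -6)) = Add(Rational(-2, 7), Rational(-6, 7)) = Rational(-8, 7) ≈ -1.1429)
Function('n')(J) = Add(2, Mul(Add(-22, J), Add(-15, J))) (Function('n')(J) = Add(2, Mul(Add(J, -15), Add(J, -22))) = Add(2, Mul(Add(-15, J), Add(-22, J))) = Add(2, Mul(Add(-22, J), Add(-15, J))))
Function('H')(T) = Rational(-16, 7) (Function('H')(T) = Mul(2, Rational(-8, 7)) = Rational(-16, 7))
Mul(Pow(Add(Add(Add(Mul(4, -279), Add(5516, Mul(-1, 2716))), Function('n')(88)), Function('H')(-139)), Rational(1, 2)), Pow(98609, -1)) = Mul(Pow(Add(Add(Add(Mul(4, -279), Add(5516, Mul(-1, 2716))), Add(332, Pow(88, 2), Mul(-37, 88))), Rational(-16, 7)), Rational(1, 2)), Pow(98609, -1)) = Mul(Pow(Add(Add(Add(-1116, Add(5516, -2716)), Add(332, 7744, -3256)), Rational(-16, 7)), Rational(1, 2)), Rational(1, 98609)) = Mul(Pow(Add(Add(Add(-1116, 2800), 4820), Rational(-16, 7)), Rational(1, 2)), Rational(1, 98609)) = Mul(Pow(Add(Add(1684, 4820), Rational(-16, 7)), Rational(1, 2)), Rational(1, 98609)) = Mul(Pow(Add(6504, Rational(-16, 7)), Rational(1, 2)), Rational(1, 98609)) = Mul(Pow(Rational(45512, 7), Rational(1, 2)), Rational(1, 98609)) = Mul(Mul(Rational(2, 7), Pow(79646, Rational(1, 2))), Rational(1, 98609)) = Mul(Rational(2, 690263), Pow(79646, Rational(1, 2)))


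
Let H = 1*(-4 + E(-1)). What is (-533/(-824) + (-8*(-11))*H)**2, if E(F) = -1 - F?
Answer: 83818935225/678976 ≈ 1.2345e+5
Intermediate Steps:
H = -4 (H = 1*(-4 + (-1 - 1*(-1))) = 1*(-4 + (-1 + 1)) = 1*(-4 + 0) = 1*(-4) = -4)
(-533/(-824) + (-8*(-11))*H)**2 = (-533/(-824) - 8*(-11)*(-4))**2 = (-533*(-1/824) + 88*(-4))**2 = (533/824 - 352)**2 = (-289515/824)**2 = 83818935225/678976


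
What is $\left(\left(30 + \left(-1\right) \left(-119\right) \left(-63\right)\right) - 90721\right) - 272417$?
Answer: $-370605$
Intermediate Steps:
$\left(\left(30 + \left(-1\right) \left(-119\right) \left(-63\right)\right) - 90721\right) - 272417 = \left(\left(30 + 119 \left(-63\right)\right) - 90721\right) - 272417 = \left(\left(30 - 7497\right) - 90721\right) - 272417 = \left(-7467 - 90721\right) - 272417 = -98188 - 272417 = -370605$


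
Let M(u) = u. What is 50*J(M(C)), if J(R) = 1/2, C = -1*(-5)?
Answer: 25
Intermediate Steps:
C = 5
J(R) = 1/2 (J(R) = 1*(1/2) = 1/2)
50*J(M(C)) = 50*(1/2) = 25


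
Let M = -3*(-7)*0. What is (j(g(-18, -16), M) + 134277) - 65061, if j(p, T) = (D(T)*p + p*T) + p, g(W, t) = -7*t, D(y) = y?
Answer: 69328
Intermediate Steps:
M = 0 (M = 21*0 = 0)
j(p, T) = p + 2*T*p (j(p, T) = (T*p + p*T) + p = (T*p + T*p) + p = 2*T*p + p = p + 2*T*p)
(j(g(-18, -16), M) + 134277) - 65061 = ((-7*(-16))*(1 + 2*0) + 134277) - 65061 = (112*(1 + 0) + 134277) - 65061 = (112*1 + 134277) - 65061 = (112 + 134277) - 65061 = 134389 - 65061 = 69328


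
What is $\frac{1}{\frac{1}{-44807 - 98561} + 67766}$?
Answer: $\frac{143368}{9715475887} \approx 1.4757 \cdot 10^{-5}$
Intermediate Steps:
$\frac{1}{\frac{1}{-44807 - 98561} + 67766} = \frac{1}{\frac{1}{-143368} + 67766} = \frac{1}{- \frac{1}{143368} + 67766} = \frac{1}{\frac{9715475887}{143368}} = \frac{143368}{9715475887}$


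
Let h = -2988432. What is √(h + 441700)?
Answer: 2*I*√636683 ≈ 1595.8*I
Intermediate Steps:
√(h + 441700) = √(-2988432 + 441700) = √(-2546732) = 2*I*√636683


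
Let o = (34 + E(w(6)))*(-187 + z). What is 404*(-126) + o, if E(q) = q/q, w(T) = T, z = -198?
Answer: -64379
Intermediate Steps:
E(q) = 1
o = -13475 (o = (34 + 1)*(-187 - 198) = 35*(-385) = -13475)
404*(-126) + o = 404*(-126) - 13475 = -50904 - 13475 = -64379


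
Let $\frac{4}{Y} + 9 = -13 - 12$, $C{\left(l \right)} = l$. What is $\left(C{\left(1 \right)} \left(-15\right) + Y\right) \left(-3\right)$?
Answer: $\frac{771}{17} \approx 45.353$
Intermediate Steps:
$Y = - \frac{2}{17}$ ($Y = \frac{4}{-9 - 25} = \frac{4}{-34} = 4 \left(- \frac{1}{34}\right) = - \frac{2}{17} \approx -0.11765$)
$\left(C{\left(1 \right)} \left(-15\right) + Y\right) \left(-3\right) = \left(1 \left(-15\right) - \frac{2}{17}\right) \left(-3\right) = \left(-15 - \frac{2}{17}\right) \left(-3\right) = \left(- \frac{257}{17}\right) \left(-3\right) = \frac{771}{17}$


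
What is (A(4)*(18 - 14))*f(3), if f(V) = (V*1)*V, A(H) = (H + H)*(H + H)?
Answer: 2304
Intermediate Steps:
A(H) = 4*H**2 (A(H) = (2*H)*(2*H) = 4*H**2)
f(V) = V**2 (f(V) = V*V = V**2)
(A(4)*(18 - 14))*f(3) = ((4*4**2)*(18 - 14))*3**2 = ((4*16)*4)*9 = (64*4)*9 = 256*9 = 2304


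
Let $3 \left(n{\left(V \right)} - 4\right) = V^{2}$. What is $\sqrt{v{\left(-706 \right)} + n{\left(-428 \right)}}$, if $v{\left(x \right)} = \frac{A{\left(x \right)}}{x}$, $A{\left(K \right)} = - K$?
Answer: $\frac{\sqrt{549579}}{3} \approx 247.11$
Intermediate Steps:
$v{\left(x \right)} = -1$ ($v{\left(x \right)} = \frac{\left(-1\right) x}{x} = -1$)
$n{\left(V \right)} = 4 + \frac{V^{2}}{3}$
$\sqrt{v{\left(-706 \right)} + n{\left(-428 \right)}} = \sqrt{-1 + \left(4 + \frac{\left(-428\right)^{2}}{3}\right)} = \sqrt{-1 + \left(4 + \frac{1}{3} \cdot 183184\right)} = \sqrt{-1 + \left(4 + \frac{183184}{3}\right)} = \sqrt{-1 + \frac{183196}{3}} = \sqrt{\frac{183193}{3}} = \frac{\sqrt{549579}}{3}$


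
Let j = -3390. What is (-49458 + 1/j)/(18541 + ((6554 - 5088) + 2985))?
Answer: -167662621/77942880 ≈ -2.1511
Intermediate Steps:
(-49458 + 1/j)/(18541 + ((6554 - 5088) + 2985)) = (-49458 + 1/(-3390))/(18541 + ((6554 - 5088) + 2985)) = (-49458 - 1/3390)/(18541 + (1466 + 2985)) = -167662621/(3390*(18541 + 4451)) = -167662621/3390/22992 = -167662621/3390*1/22992 = -167662621/77942880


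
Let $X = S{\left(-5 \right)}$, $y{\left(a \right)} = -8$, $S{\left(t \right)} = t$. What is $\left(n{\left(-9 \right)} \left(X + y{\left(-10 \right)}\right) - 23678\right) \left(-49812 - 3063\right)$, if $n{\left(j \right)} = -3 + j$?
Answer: $1243725750$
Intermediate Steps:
$X = -5$
$\left(n{\left(-9 \right)} \left(X + y{\left(-10 \right)}\right) - 23678\right) \left(-49812 - 3063\right) = \left(\left(-3 - 9\right) \left(-5 - 8\right) - 23678\right) \left(-49812 - 3063\right) = \left(\left(-12\right) \left(-13\right) - 23678\right) \left(-52875\right) = \left(156 - 23678\right) \left(-52875\right) = \left(-23522\right) \left(-52875\right) = 1243725750$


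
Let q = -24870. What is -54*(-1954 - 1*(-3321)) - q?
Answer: -48948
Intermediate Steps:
-54*(-1954 - 1*(-3321)) - q = -54*(-1954 - 1*(-3321)) - 1*(-24870) = -54*(-1954 + 3321) + 24870 = -54*1367 + 24870 = -73818 + 24870 = -48948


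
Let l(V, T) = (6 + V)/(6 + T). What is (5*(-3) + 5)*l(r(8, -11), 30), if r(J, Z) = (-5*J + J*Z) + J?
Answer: 95/3 ≈ 31.667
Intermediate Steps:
r(J, Z) = -4*J + J*Z
l(V, T) = (6 + V)/(6 + T)
(5*(-3) + 5)*l(r(8, -11), 30) = (5*(-3) + 5)*((6 + 8*(-4 - 11))/(6 + 30)) = (-15 + 5)*((6 + 8*(-15))/36) = -5*(6 - 120)/18 = -5*(-114)/18 = -10*(-19/6) = 95/3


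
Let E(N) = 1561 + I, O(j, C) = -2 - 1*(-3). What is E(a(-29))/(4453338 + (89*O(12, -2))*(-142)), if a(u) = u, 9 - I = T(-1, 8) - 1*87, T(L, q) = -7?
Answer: 416/1110175 ≈ 0.00037472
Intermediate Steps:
O(j, C) = 1 (O(j, C) = -2 + 3 = 1)
I = 103 (I = 9 - (-7 - 1*87) = 9 - (-7 - 87) = 9 - 1*(-94) = 9 + 94 = 103)
E(N) = 1664 (E(N) = 1561 + 103 = 1664)
E(a(-29))/(4453338 + (89*O(12, -2))*(-142)) = 1664/(4453338 + (89*1)*(-142)) = 1664/(4453338 + 89*(-142)) = 1664/(4453338 - 12638) = 1664/4440700 = 1664*(1/4440700) = 416/1110175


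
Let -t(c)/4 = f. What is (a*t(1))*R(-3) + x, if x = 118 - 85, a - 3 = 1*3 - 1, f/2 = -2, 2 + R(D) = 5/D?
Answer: -781/3 ≈ -260.33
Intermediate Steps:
R(D) = -2 + 5/D
f = -4 (f = 2*(-2) = -4)
t(c) = 16 (t(c) = -4*(-4) = 16)
a = 5 (a = 3 + (1*3 - 1) = 3 + (3 - 1) = 3 + 2 = 5)
x = 33
(a*t(1))*R(-3) + x = (5*16)*(-2 + 5/(-3)) + 33 = 80*(-2 + 5*(-1/3)) + 33 = 80*(-2 - 5/3) + 33 = 80*(-11/3) + 33 = -880/3 + 33 = -781/3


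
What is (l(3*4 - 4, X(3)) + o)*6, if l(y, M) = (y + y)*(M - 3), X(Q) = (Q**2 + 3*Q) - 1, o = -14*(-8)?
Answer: 2016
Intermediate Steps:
o = 112
X(Q) = -1 + Q**2 + 3*Q
l(y, M) = 2*y*(-3 + M) (l(y, M) = (2*y)*(-3 + M) = 2*y*(-3 + M))
(l(3*4 - 4, X(3)) + o)*6 = (2*(3*4 - 4)*(-3 + (-1 + 3**2 + 3*3)) + 112)*6 = (2*(12 - 4)*(-3 + (-1 + 9 + 9)) + 112)*6 = (2*8*(-3 + 17) + 112)*6 = (2*8*14 + 112)*6 = (224 + 112)*6 = 336*6 = 2016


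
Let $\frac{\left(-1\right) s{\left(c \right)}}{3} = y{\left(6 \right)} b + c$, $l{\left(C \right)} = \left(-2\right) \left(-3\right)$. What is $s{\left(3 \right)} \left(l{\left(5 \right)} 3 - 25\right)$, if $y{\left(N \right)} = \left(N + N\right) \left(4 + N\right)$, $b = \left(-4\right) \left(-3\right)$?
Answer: $30303$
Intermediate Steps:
$b = 12$
$y{\left(N \right)} = 2 N \left(4 + N\right)$
$l{\left(C \right)} = 6$
$s{\left(c \right)} = -4320 - 3 c$ ($s{\left(c \right)} = - 3 \left(2 \cdot 6 \left(4 + 6\right) 12 + c\right) = - 3 \left(2 \cdot 6 \cdot 10 \cdot 12 + c\right) = - 3 \left(120 \cdot 12 + c\right) = - 3 \left(1440 + c\right) = -4320 - 3 c$)
$s{\left(3 \right)} \left(l{\left(5 \right)} 3 - 25\right) = \left(-4320 - 9\right) \left(6 \cdot 3 - 25\right) = \left(-4320 - 9\right) \left(18 - 25\right) = \left(-4329\right) \left(-7\right) = 30303$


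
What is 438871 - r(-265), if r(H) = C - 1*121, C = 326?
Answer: 438666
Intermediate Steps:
r(H) = 205 (r(H) = 326 - 1*121 = 326 - 121 = 205)
438871 - r(-265) = 438871 - 1*205 = 438871 - 205 = 438666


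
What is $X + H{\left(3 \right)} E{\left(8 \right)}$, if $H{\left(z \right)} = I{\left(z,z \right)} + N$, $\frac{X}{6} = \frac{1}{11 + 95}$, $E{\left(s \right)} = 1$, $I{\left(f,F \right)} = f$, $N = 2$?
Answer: $\frac{268}{53} \approx 5.0566$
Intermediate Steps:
$X = \frac{3}{53}$ ($X = \frac{6}{11 + 95} = \frac{6}{106} = 6 \cdot \frac{1}{106} = \frac{3}{53} \approx 0.056604$)
$H{\left(z \right)} = 2 + z$ ($H{\left(z \right)} = z + 2 = 2 + z$)
$X + H{\left(3 \right)} E{\left(8 \right)} = \frac{3}{53} + \left(2 + 3\right) 1 = \frac{3}{53} + 5 \cdot 1 = \frac{3}{53} + 5 = \frac{268}{53}$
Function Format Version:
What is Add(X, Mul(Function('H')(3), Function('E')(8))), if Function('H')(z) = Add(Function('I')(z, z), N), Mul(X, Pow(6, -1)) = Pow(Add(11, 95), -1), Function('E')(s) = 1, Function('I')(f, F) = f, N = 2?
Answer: Rational(268, 53) ≈ 5.0566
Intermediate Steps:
X = Rational(3, 53) (X = Mul(6, Pow(Add(11, 95), -1)) = Mul(6, Pow(106, -1)) = Mul(6, Rational(1, 106)) = Rational(3, 53) ≈ 0.056604)
Function('H')(z) = Add(2, z) (Function('H')(z) = Add(z, 2) = Add(2, z))
Add(X, Mul(Function('H')(3), Function('E')(8))) = Add(Rational(3, 53), Mul(Add(2, 3), 1)) = Add(Rational(3, 53), Mul(5, 1)) = Add(Rational(3, 53), 5) = Rational(268, 53)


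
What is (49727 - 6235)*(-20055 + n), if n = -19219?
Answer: -1708104808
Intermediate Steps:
(49727 - 6235)*(-20055 + n) = (49727 - 6235)*(-20055 - 19219) = 43492*(-39274) = -1708104808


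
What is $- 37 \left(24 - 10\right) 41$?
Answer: $-21238$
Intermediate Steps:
$- 37 \left(24 - 10\right) 41 = \left(-37\right) 14 \cdot 41 = \left(-518\right) 41 = -21238$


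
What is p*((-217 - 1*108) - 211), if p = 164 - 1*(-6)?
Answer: -91120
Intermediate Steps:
p = 170 (p = 164 + 6 = 170)
p*((-217 - 1*108) - 211) = 170*((-217 - 1*108) - 211) = 170*((-217 - 108) - 211) = 170*(-325 - 211) = 170*(-536) = -91120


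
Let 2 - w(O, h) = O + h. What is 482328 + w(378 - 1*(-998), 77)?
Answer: 480877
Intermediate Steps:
w(O, h) = 2 - O - h (w(O, h) = 2 - (O + h) = 2 + (-O - h) = 2 - O - h)
482328 + w(378 - 1*(-998), 77) = 482328 + (2 - (378 - 1*(-998)) - 1*77) = 482328 + (2 - (378 + 998) - 77) = 482328 + (2 - 1*1376 - 77) = 482328 + (2 - 1376 - 77) = 482328 - 1451 = 480877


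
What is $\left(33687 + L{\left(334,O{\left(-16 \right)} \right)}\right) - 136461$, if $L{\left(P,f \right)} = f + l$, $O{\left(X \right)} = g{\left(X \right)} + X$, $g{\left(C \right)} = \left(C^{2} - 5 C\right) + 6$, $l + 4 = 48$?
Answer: $-102404$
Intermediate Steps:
$l = 44$ ($l = -4 + 48 = 44$)
$g{\left(C \right)} = 6 + C^{2} - 5 C$
$O{\left(X \right)} = 6 + X^{2} - 4 X$ ($O{\left(X \right)} = \left(6 + X^{2} - 5 X\right) + X = 6 + X^{2} - 4 X$)
$L{\left(P,f \right)} = 44 + f$ ($L{\left(P,f \right)} = f + 44 = 44 + f$)
$\left(33687 + L{\left(334,O{\left(-16 \right)} \right)}\right) - 136461 = \left(33687 + \left(44 + \left(6 + \left(-16\right)^{2} - -64\right)\right)\right) - 136461 = \left(33687 + \left(44 + \left(6 + 256 + 64\right)\right)\right) - 136461 = \left(33687 + \left(44 + 326\right)\right) - 136461 = \left(33687 + 370\right) - 136461 = 34057 - 136461 = -102404$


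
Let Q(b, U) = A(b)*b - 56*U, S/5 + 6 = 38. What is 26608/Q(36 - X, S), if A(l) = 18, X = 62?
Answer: -6652/2357 ≈ -2.8222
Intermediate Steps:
S = 160 (S = -30 + 5*38 = -30 + 190 = 160)
Q(b, U) = -56*U + 18*b (Q(b, U) = 18*b - 56*U = -56*U + 18*b)
26608/Q(36 - X, S) = 26608/(-56*160 + 18*(36 - 1*62)) = 26608/(-8960 + 18*(36 - 62)) = 26608/(-8960 + 18*(-26)) = 26608/(-8960 - 468) = 26608/(-9428) = 26608*(-1/9428) = -6652/2357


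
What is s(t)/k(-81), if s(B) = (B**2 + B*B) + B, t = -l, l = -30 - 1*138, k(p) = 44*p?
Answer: -4718/297 ≈ -15.886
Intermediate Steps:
l = -168 (l = -30 - 138 = -168)
t = 168 (t = -1*(-168) = 168)
s(B) = B + 2*B**2 (s(B) = (B**2 + B**2) + B = 2*B**2 + B = B + 2*B**2)
s(t)/k(-81) = (168*(1 + 2*168))/((44*(-81))) = (168*(1 + 336))/(-3564) = (168*337)*(-1/3564) = 56616*(-1/3564) = -4718/297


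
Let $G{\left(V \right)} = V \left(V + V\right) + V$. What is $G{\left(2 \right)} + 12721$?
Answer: $12731$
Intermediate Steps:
$G{\left(V \right)} = V + 2 V^{2}$ ($G{\left(V \right)} = V 2 V + V = 2 V^{2} + V = V + 2 V^{2}$)
$G{\left(2 \right)} + 12721 = 2 \left(1 + 2 \cdot 2\right) + 12721 = 2 \left(1 + 4\right) + 12721 = 2 \cdot 5 + 12721 = 10 + 12721 = 12731$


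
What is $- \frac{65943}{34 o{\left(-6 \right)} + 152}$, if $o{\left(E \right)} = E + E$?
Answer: $\frac{65943}{256} \approx 257.59$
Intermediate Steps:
$o{\left(E \right)} = 2 E$
$- \frac{65943}{34 o{\left(-6 \right)} + 152} = - \frac{65943}{34 \cdot 2 \left(-6\right) + 152} = - \frac{65943}{34 \left(-12\right) + 152} = - \frac{65943}{-408 + 152} = - \frac{65943}{-256} = \left(-65943\right) \left(- \frac{1}{256}\right) = \frac{65943}{256}$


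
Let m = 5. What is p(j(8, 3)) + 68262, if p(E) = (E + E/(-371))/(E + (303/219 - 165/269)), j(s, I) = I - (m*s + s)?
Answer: 21996303226332/322228711 ≈ 68263.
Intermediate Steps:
j(s, I) = I - 6*s (j(s, I) = I - (5*s + s) = I - 6*s)
p(E) = 370*E/(371*(15124/19637 + E)) (p(E) = (E + E*(-1/371))/(E + (303*(1/219) - 165*1/269)) = (E - E/371)/(E + (101/73 - 165/269)) = (370*E/371)/(E + 15124/19637) = (370*E/371)/(15124/19637 + E) = 370*E/(371*(15124/19637 + E)))
p(j(8, 3)) + 68262 = 7265690*(3 - 6*8)/(371*(15124 + 19637*(3 - 6*8))) + 68262 = 7265690*(3 - 48)/(371*(15124 + 19637*(3 - 48))) + 68262 = (7265690/371)*(-45)/(15124 + 19637*(-45)) + 68262 = (7265690/371)*(-45)/(15124 - 883665) + 68262 = (7265690/371)*(-45)/(-868541) + 68262 = (7265690/371)*(-45)*(-1/868541) + 68262 = 326956050/322228711 + 68262 = 21996303226332/322228711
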